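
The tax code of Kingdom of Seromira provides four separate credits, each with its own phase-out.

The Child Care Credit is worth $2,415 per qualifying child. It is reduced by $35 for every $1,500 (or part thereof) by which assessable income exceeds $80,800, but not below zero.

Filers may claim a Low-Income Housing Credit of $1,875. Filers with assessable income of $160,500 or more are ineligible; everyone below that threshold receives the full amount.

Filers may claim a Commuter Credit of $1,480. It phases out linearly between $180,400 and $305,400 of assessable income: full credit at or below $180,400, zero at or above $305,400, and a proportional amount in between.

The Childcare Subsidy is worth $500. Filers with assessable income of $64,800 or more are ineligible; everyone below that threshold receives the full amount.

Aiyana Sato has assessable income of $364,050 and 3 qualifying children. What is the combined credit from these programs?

Child Care Credit: base = 3 × $2,415 = $7,245. income exceeds $80,800 by $283,250, which is 189 full-or-partial $1,500 increments; reduction = 189 × $35 = $6,615, leaving $630.
Low-Income Housing Credit: $364,050 meets or exceeds the $160,500 cutoff, so the credit is $0.
Commuter Credit: $364,050 is at or above $305,400, so the credit is $0.
Childcare Subsidy: $364,050 meets or exceeds the $64,800 cutoff, so the credit is $0.
Total: $630 + $0 + $0 + $0 = $630.

$630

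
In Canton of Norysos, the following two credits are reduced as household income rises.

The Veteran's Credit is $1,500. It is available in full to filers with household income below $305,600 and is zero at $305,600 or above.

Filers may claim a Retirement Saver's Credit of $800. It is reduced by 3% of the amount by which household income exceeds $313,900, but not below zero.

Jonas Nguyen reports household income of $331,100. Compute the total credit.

$284

Veteran's Credit: $331,100 meets or exceeds the $305,600 cutoff, so the credit is $0.
Retirement Saver's Credit: 3% of the $17,200 excess over $313,900 is $516; credit = $800 − $516 = $284.
Total: $0 + $284 = $284.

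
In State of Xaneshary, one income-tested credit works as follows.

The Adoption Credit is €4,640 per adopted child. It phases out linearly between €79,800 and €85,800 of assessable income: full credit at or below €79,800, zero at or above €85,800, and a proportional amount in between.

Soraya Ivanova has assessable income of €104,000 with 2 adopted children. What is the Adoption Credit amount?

€0

Adoption Credit: base = 2 × €4,640 = €9,280. €104,000 is at or above €85,800, so the credit is €0.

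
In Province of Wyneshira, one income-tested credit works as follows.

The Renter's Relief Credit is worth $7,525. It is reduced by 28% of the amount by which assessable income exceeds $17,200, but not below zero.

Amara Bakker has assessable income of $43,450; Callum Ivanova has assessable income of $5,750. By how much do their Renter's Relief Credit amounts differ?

$7,350

Amara ($43,450): Renter's Relief Credit: 28% of the $26,250 excess over $17,200 is $7,350; credit = $7,525 − $7,350 = $175.
Callum ($5,750): Renter's Relief Credit: $5,750 is at or below the $17,200 threshold, so the full $7,525 applies.
Difference: |$175 − $7,525| = $7,350.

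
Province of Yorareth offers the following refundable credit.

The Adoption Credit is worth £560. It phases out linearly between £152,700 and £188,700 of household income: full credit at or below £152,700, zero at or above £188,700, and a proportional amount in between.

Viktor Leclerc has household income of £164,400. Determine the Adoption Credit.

Adoption Credit: £164,400 is £11,700 into a £36,000 phase-out range, leaving 24,300/36,000 of the credit: £560 × 24,300/36,000 = £378.

£378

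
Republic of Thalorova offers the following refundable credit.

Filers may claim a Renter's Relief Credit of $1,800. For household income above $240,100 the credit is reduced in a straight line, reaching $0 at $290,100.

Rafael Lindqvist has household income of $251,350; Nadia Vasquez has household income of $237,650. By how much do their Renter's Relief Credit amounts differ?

Rafael ($251,350): Renter's Relief Credit: $251,350 is $11,250 into a $50,000 phase-out range, leaving 38,750/50,000 of the credit: $1,800 × 38,750/50,000 = $1,395.
Nadia ($237,650): Renter's Relief Credit: $237,650 is at or below the $240,100 threshold, so the full $1,800 applies.
Difference: |$1,395 − $1,800| = $405.

$405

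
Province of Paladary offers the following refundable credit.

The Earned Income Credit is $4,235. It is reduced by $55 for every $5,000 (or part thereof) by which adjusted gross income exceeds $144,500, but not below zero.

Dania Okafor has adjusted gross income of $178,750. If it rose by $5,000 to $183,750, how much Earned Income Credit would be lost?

$55

At $178,750 — income exceeds $144,500 by $34,250, which is 7 full-or-partial $5,000 increments; reduction = 7 × $55 = $385, leaving $3,850.
At $183,750 — income exceeds $144,500 by $39,250, which is 8 full-or-partial $5,000 increments; reduction = 8 × $55 = $440, leaving $3,795.
Lost: $3,850 − $3,795 = $55.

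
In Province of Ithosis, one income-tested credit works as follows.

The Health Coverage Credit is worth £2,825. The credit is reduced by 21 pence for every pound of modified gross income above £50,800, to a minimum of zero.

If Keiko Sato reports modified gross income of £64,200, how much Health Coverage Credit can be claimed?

Health Coverage Credit: 21% of the £13,400 excess over £50,800 is £2,814; credit = £2,825 − £2,814 = £11.

£11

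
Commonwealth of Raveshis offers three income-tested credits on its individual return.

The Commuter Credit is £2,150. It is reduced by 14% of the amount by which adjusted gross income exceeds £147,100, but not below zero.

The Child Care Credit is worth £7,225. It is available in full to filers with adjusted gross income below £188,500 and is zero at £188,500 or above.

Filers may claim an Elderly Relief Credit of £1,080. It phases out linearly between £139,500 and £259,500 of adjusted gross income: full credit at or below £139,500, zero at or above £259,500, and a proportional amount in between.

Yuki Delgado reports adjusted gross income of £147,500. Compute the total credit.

Commuter Credit: 14% of the £400 excess over £147,100 is £56; credit = £2,150 − £56 = £2,094.
Child Care Credit: £147,500 is below the £188,500 cutoff, so the full £7,225 applies.
Elderly Relief Credit: £147,500 is £8,000 into a £120,000 phase-out range, leaving 112,000/120,000 of the credit: £1,080 × 112,000/120,000 = £1,008.
Total: £2,094 + £7,225 + £1,008 = £10,327.

£10,327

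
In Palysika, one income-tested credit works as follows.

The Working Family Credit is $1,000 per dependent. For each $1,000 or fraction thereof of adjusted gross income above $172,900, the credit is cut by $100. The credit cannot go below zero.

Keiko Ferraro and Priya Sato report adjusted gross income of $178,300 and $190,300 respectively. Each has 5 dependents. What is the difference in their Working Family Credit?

Keiko ($178,300): Working Family Credit: base = 5 × $1,000 = $5,000. income exceeds $172,900 by $5,400, which is 6 full-or-partial $1,000 increments; reduction = 6 × $100 = $600, leaving $4,400.
Priya ($190,300): Working Family Credit: base = 5 × $1,000 = $5,000. income exceeds $172,900 by $17,400, which is 18 full-or-partial $1,000 increments; reduction = 18 × $100 = $1,800, leaving $3,200.
Difference: |$4,400 − $3,200| = $1,200.

$1,200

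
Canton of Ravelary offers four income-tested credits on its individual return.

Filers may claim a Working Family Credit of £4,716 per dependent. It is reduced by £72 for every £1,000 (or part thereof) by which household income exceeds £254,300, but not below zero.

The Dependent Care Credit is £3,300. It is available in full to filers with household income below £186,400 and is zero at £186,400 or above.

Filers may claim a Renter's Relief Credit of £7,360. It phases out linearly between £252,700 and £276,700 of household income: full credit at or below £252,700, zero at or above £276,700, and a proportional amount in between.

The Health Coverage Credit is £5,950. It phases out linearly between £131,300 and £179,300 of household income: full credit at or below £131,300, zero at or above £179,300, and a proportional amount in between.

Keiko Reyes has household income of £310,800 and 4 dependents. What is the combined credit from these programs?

£14,760

Working Family Credit: base = 4 × £4,716 = £18,864. income exceeds £254,300 by £56,500, which is 57 full-or-partial £1,000 increments; reduction = 57 × £72 = £4,104, leaving £14,760.
Dependent Care Credit: £310,800 meets or exceeds the £186,400 cutoff, so the credit is £0.
Renter's Relief Credit: £310,800 is at or above £276,700, so the credit is £0.
Health Coverage Credit: £310,800 is at or above £179,300, so the credit is £0.
Total: £14,760 + £0 + £0 + £0 = £14,760.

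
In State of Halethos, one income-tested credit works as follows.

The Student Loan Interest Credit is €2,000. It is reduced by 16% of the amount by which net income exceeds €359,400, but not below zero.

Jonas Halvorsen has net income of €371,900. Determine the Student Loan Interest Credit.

€0

Student Loan Interest Credit: 16% of the €12,500 excess over €359,400 is €2,000 ≥ base, so the credit is €0.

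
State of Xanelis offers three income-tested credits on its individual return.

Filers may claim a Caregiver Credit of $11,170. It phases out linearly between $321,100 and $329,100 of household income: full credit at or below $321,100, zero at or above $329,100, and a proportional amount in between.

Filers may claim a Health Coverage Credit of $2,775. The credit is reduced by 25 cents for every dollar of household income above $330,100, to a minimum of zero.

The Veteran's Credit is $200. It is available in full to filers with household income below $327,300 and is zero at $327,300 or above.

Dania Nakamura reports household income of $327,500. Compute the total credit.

$5,009

Caregiver Credit: $327,500 is $6,400 into a $8,000 phase-out range, leaving 1,600/8,000 of the credit: $11,170 × 1,600/8,000 = $2,234.
Health Coverage Credit: $327,500 is at or below the $330,100 threshold, so the full $2,775 applies.
Veteran's Credit: $327,500 meets or exceeds the $327,300 cutoff, so the credit is $0.
Total: $2,234 + $2,775 + $0 = $5,009.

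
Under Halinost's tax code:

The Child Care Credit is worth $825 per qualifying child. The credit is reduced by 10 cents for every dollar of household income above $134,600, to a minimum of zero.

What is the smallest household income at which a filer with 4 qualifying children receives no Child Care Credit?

$167,600

Full credit = 4 × $825 = $3,300.
The credit falls by 10% of each dollar above $134,600, so it reaches zero when the excess is $3,300 / 10% = $33,000: income = $134,600 + $33,000 = $167,600.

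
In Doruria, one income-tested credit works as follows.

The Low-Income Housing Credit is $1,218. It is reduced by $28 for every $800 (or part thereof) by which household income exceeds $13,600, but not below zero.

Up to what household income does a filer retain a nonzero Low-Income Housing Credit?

After 43 increments the reduction is 43 × $28 = $1,204, leaving $14; one more increment wipes it out. Increment 43 ends at excess 43 × $800 = $34,400, so the highest qualifying income is $13,600 + $34,400 = $48,000.

$48,000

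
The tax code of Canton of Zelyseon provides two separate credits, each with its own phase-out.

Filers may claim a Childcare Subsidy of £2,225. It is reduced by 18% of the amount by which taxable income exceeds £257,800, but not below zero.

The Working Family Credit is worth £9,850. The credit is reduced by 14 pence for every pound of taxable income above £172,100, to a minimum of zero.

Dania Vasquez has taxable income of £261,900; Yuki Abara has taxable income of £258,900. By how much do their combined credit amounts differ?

£540

Dania (£261,900): Childcare Subsidy: 18% of the £4,100 excess over £257,800 is £738; credit = £2,225 − £738 = £1,487. Working Family Credit: 14% of the £89,800 excess over £172,100 is £12,572 ≥ base, so the credit is £0. total £1,487 + £0 = £1,487
Yuki (£258,900): Childcare Subsidy: 18% of the £1,100 excess over £257,800 is £198; credit = £2,225 − £198 = £2,027. Working Family Credit: 14% of the £86,800 excess over £172,100 is £12,152 ≥ base, so the credit is £0. total £2,027 + £0 = £2,027
Difference: |£1,487 − £2,027| = £540.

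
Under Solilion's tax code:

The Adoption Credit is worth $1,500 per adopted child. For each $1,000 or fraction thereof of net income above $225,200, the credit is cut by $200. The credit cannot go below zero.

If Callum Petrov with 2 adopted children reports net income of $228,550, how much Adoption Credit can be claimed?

$2,200

Adoption Credit: base = 2 × $1,500 = $3,000. income exceeds $225,200 by $3,350, which is 4 full-or-partial $1,000 increments; reduction = 4 × $200 = $800, leaving $2,200.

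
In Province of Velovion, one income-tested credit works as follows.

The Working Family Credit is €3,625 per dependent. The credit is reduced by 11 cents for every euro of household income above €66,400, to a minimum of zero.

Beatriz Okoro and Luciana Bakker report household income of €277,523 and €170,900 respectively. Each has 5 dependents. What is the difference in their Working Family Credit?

€6,630

Beatriz (€277,523): Working Family Credit: base = 5 × €3,625 = €18,125. 11% of the €211,123 excess over €66,400 is €23,223.53 ≥ base, so the credit is €0.
Luciana (€170,900): Working Family Credit: base = 5 × €3,625 = €18,125. 11% of the €104,500 excess over €66,400 is €11,495; credit = €18,125 − €11,495 = €6,630.
Difference: |€0 − €6,630| = €6,630.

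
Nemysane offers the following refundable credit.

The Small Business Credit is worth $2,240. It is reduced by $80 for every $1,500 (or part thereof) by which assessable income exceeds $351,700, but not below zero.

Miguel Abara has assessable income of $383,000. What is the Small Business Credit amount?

Small Business Credit: income exceeds $351,700 by $31,300, which is 21 full-or-partial $1,500 increments; reduction = 21 × $80 = $1,680, leaving $560.

$560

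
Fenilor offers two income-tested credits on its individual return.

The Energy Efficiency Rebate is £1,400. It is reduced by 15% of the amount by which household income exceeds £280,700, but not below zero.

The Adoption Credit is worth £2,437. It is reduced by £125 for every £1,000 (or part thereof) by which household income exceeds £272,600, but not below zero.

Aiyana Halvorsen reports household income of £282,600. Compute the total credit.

Energy Efficiency Rebate: 15% of the £1,900 excess over £280,700 is £285; credit = £1,400 − £285 = £1,115.
Adoption Credit: income exceeds £272,600 by £10,000, which is 10 full-or-partial £1,000 increments; reduction = 10 × £125 = £1,250, leaving £1,187.
Total: £1,115 + £1,187 = £2,302.

£2,302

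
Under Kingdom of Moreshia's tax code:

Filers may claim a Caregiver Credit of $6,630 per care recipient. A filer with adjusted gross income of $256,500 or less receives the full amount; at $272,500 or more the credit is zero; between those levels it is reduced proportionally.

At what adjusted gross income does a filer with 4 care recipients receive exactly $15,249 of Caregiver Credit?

Full credit = 4 × $6,630 = $26,520.
$15,249 is 15,249/26,520 of the full $26,520, so 11,271/26,520 of the $16,000 range has been used: income = $256,500 + $16,000 × 11,271/26,520 = $263,300.

$263,300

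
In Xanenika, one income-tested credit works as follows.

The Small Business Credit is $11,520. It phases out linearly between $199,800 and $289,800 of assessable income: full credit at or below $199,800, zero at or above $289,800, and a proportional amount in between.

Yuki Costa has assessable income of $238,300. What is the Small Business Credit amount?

Small Business Credit: $238,300 is $38,500 into a $90,000 phase-out range, leaving 51,500/90,000 of the credit: $11,520 × 51,500/90,000 = $6,592.

$6,592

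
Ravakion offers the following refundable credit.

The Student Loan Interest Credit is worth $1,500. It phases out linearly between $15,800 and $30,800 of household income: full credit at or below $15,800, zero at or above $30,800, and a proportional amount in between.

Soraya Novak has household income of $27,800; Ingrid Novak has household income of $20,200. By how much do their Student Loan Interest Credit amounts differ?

$760

Soraya ($27,800): Student Loan Interest Credit: $27,800 is $12,000 into a $15,000 phase-out range, leaving 3,000/15,000 of the credit: $1,500 × 3,000/15,000 = $300.
Ingrid ($20,200): Student Loan Interest Credit: $20,200 is $4,400 into a $15,000 phase-out range, leaving 10,600/15,000 of the credit: $1,500 × 10,600/15,000 = $1,060.
Difference: |$300 − $1,060| = $760.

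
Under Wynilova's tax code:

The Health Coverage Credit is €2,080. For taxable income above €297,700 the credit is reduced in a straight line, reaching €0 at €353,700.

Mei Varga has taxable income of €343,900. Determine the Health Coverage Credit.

Health Coverage Credit: €343,900 is €46,200 into a €56,000 phase-out range, leaving 9,800/56,000 of the credit: €2,080 × 9,800/56,000 = €364.

€364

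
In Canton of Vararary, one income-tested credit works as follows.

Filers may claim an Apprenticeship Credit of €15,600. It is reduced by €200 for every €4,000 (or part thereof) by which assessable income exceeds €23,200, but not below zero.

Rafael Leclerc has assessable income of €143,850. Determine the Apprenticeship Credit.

Apprenticeship Credit: income exceeds €23,200 by €120,650, which is 31 full-or-partial €4,000 increments; reduction = 31 × €200 = €6,200, leaving €9,400.

€9,400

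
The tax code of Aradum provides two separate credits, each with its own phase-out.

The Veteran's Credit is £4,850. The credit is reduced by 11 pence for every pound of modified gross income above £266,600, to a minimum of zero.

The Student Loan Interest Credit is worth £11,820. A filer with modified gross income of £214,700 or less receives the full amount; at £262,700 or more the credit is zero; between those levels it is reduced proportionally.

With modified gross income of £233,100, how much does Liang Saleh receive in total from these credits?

£12,139

Veteran's Credit: £233,100 is at or below the £266,600 threshold, so the full £4,850 applies.
Student Loan Interest Credit: £233,100 is £18,400 into a £48,000 phase-out range, leaving 29,600/48,000 of the credit: £11,820 × 29,600/48,000 = £7,289.
Total: £4,850 + £7,289 = £12,139.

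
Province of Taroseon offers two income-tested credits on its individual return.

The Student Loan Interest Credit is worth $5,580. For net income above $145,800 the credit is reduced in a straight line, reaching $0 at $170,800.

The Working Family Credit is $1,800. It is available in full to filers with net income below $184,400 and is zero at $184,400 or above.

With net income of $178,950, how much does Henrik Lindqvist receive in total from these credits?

$1,800

Student Loan Interest Credit: $178,950 is at or above $170,800, so the credit is $0.
Working Family Credit: $178,950 is below the $184,400 cutoff, so the full $1,800 applies.
Total: $0 + $1,800 = $1,800.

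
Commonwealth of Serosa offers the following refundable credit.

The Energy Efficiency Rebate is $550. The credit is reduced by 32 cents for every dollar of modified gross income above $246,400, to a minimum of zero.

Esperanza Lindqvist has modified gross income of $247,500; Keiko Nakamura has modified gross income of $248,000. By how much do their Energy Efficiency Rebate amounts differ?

Esperanza ($247,500): Energy Efficiency Rebate: 32% of the $1,100 excess over $246,400 is $352; credit = $550 − $352 = $198.
Keiko ($248,000): Energy Efficiency Rebate: 32% of the $1,600 excess over $246,400 is $512; credit = $550 − $512 = $38.
Difference: |$198 − $38| = $160.

$160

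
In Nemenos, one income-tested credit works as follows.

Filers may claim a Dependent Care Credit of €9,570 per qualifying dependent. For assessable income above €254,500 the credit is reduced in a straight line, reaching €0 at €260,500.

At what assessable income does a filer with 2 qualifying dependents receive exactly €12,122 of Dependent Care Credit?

Full credit = 2 × €9,570 = €19,140.
€12,122 is 12,122/19,140 of the full €19,140, so 7,018/19,140 of the €6,000 range has been used: income = €254,500 + €6,000 × 7,018/19,140 = €256,700.

€256,700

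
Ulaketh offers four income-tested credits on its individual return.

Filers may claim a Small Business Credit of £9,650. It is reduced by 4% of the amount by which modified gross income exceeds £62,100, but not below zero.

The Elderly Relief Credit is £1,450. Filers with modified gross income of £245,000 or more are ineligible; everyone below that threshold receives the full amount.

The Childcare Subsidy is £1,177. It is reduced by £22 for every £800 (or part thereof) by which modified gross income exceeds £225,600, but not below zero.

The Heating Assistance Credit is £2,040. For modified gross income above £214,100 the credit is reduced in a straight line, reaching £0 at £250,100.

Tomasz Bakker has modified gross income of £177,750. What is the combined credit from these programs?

Small Business Credit: 4% of the £115,650 excess over £62,100 is £4,626; credit = £9,650 − £4,626 = £5,024.
Elderly Relief Credit: £177,750 is below the £245,000 cutoff, so the full £1,450 applies.
Childcare Subsidy: £177,750 is at or below the £225,600 threshold, so the full £1,177 applies.
Heating Assistance Credit: £177,750 is at or below the £214,100 threshold, so the full £2,040 applies.
Total: £5,024 + £1,450 + £1,177 + £2,040 = £9,691.

£9,691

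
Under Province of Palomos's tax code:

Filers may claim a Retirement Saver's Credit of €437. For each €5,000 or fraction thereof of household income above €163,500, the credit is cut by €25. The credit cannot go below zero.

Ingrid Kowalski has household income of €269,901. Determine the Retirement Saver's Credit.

Retirement Saver's Credit: income exceeds €163,500 by €106,401 → 22 increments × €25 = €550 ≥ base, so the credit is €0.

€0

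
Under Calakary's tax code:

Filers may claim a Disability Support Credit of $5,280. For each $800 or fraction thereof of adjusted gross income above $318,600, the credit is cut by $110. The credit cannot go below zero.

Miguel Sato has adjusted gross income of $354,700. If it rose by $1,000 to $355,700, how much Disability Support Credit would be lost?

$110

At $354,700 — income exceeds $318,600 by $36,100, which is 46 full-or-partial $800 increments; reduction = 46 × $110 = $5,060, leaving $220.
At $355,700 — income exceeds $318,600 by $37,100, which is 47 full-or-partial $800 increments; reduction = 47 × $110 = $5,170, leaving $110.
Lost: $220 − $110 = $110.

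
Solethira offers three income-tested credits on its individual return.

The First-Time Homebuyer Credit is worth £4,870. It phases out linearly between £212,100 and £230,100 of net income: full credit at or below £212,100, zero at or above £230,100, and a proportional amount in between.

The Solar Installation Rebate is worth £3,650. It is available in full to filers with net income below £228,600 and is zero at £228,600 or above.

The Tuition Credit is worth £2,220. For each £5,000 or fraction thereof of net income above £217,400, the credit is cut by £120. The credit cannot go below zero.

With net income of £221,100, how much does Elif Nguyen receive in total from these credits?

First-Time Homebuyer Credit: £221,100 is £9,000 into a £18,000 phase-out range, leaving 9,000/18,000 of the credit: £4,870 × 9,000/18,000 = £2,435.
Solar Installation Rebate: £221,100 is below the £228,600 cutoff, so the full £3,650 applies.
Tuition Credit: income exceeds £217,400 by £3,700, which is 1 full-or-partial £5,000 increment; reduction = 1 × £120 = £120, leaving £2,100.
Total: £2,435 + £3,650 + £2,100 = £8,185.

£8,185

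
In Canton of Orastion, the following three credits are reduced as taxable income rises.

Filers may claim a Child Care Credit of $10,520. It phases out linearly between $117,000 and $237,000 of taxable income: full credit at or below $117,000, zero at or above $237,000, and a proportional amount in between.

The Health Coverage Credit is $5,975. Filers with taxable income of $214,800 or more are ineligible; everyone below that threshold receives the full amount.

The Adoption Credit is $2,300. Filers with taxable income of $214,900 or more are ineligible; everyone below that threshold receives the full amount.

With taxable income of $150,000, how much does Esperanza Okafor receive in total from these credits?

$15,902

Child Care Credit: $150,000 is $33,000 into a $120,000 phase-out range, leaving 87,000/120,000 of the credit: $10,520 × 87,000/120,000 = $7,627.
Health Coverage Credit: $150,000 is below the $214,800 cutoff, so the full $5,975 applies.
Adoption Credit: $150,000 is below the $214,900 cutoff, so the full $2,300 applies.
Total: $7,627 + $5,975 + $2,300 = $15,902.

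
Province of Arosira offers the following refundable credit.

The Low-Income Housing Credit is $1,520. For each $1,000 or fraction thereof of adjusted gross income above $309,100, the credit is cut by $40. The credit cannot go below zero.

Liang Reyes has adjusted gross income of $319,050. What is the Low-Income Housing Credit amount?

$1,120

Low-Income Housing Credit: income exceeds $309,100 by $9,950, which is 10 full-or-partial $1,000 increments; reduction = 10 × $40 = $400, leaving $1,120.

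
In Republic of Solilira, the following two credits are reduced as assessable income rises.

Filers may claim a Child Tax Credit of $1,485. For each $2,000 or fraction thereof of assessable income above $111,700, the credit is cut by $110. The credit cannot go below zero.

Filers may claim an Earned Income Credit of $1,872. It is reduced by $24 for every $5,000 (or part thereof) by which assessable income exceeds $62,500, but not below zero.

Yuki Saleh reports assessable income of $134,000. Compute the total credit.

Child Tax Credit: income exceeds $111,700 by $22,300, which is 12 full-or-partial $2,000 increments; reduction = 12 × $110 = $1,320, leaving $165.
Earned Income Credit: income exceeds $62,500 by $71,500, which is 15 full-or-partial $5,000 increments; reduction = 15 × $24 = $360, leaving $1,512.
Total: $165 + $1,512 = $1,677.

$1,677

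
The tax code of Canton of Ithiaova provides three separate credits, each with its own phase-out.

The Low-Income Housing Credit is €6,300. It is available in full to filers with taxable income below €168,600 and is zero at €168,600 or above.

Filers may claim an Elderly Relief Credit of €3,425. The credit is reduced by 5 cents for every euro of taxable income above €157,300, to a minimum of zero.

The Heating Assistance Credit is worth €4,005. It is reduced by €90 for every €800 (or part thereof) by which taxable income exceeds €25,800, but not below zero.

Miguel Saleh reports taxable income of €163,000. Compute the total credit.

€9,440

Low-Income Housing Credit: €163,000 is below the €168,600 cutoff, so the full €6,300 applies.
Elderly Relief Credit: 5% of the €5,700 excess over €157,300 is €285; credit = €3,425 − €285 = €3,140.
Heating Assistance Credit: income exceeds €25,800 by €137,200 → 172 increments × €90 = €15,480 ≥ base, so the credit is €0.
Total: €6,300 + €3,140 + €0 = €9,440.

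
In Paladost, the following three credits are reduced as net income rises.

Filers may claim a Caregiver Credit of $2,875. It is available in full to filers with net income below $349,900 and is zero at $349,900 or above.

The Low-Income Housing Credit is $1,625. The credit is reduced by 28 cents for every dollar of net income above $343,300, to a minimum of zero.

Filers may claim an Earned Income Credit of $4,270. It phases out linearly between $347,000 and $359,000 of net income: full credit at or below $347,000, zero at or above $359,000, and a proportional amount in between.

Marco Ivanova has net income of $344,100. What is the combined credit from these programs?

Caregiver Credit: $344,100 is below the $349,900 cutoff, so the full $2,875 applies.
Low-Income Housing Credit: 28% of the $800 excess over $343,300 is $224; credit = $1,625 − $224 = $1,401.
Earned Income Credit: $344,100 is at or below the $347,000 threshold, so the full $4,270 applies.
Total: $2,875 + $1,401 + $4,270 = $8,546.

$8,546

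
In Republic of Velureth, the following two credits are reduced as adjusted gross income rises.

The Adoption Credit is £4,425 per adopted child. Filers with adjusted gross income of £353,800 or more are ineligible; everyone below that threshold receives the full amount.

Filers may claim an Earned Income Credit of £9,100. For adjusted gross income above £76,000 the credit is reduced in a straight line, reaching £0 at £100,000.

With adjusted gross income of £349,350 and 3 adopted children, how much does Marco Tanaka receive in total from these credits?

£13,275

Adoption Credit: base = 3 × £4,425 = £13,275. £349,350 is below the £353,800 cutoff, so the full £13,275 applies.
Earned Income Credit: £349,350 is at or above £100,000, so the credit is £0.
Total: £13,275 + £0 = £13,275.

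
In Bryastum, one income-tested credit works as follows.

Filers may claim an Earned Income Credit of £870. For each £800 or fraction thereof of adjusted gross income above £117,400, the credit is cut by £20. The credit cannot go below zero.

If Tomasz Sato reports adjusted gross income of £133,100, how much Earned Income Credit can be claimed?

Earned Income Credit: income exceeds £117,400 by £15,700, which is 20 full-or-partial £800 increments; reduction = 20 × £20 = £400, leaving £470.

£470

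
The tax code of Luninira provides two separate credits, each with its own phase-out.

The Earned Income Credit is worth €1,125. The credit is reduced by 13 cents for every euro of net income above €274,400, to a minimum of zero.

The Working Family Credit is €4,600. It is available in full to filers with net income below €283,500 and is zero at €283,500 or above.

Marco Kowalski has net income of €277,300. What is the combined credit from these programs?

Earned Income Credit: 13% of the €2,900 excess over €274,400 is €377; credit = €1,125 − €377 = €748.
Working Family Credit: €277,300 is below the €283,500 cutoff, so the full €4,600 applies.
Total: €748 + €4,600 = €5,348.

€5,348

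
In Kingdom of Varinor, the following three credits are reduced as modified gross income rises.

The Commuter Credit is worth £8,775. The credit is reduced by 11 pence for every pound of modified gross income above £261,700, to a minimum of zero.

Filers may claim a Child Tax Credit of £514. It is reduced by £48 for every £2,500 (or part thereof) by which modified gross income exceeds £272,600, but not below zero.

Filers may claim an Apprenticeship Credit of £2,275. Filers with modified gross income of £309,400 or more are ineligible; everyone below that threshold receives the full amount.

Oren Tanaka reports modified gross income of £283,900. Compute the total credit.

£8,882

Commuter Credit: 11% of the £22,200 excess over £261,700 is £2,442; credit = £8,775 − £2,442 = £6,333.
Child Tax Credit: income exceeds £272,600 by £11,300, which is 5 full-or-partial £2,500 increments; reduction = 5 × £48 = £240, leaving £274.
Apprenticeship Credit: £283,900 is below the £309,400 cutoff, so the full £2,275 applies.
Total: £6,333 + £274 + £2,275 = £8,882.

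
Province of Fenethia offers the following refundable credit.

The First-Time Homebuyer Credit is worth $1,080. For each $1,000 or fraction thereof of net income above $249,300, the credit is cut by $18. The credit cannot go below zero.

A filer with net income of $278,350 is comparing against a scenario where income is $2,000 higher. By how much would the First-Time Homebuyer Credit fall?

$36

At $278,350 — income exceeds $249,300 by $29,050, which is 30 full-or-partial $1,000 increments; reduction = 30 × $18 = $540, leaving $540.
At $280,350 — income exceeds $249,300 by $31,050, which is 32 full-or-partial $1,000 increments; reduction = 32 × $18 = $576, leaving $504.
Lost: $540 − $504 = $36.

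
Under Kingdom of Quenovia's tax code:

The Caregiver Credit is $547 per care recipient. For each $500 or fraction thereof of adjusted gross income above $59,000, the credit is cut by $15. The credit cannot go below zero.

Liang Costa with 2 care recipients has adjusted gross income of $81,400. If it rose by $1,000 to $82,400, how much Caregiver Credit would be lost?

$30

At $81,400 — base = 2 × $547 = $1,094. income exceeds $59,000 by $22,400, which is 45 full-or-partial $500 increments; reduction = 45 × $15 = $675, leaving $419.
At $82,400 — base = 2 × $547 = $1,094. income exceeds $59,000 by $23,400, which is 47 full-or-partial $500 increments; reduction = 47 × $15 = $705, leaving $389.
Lost: $419 − $389 = $30.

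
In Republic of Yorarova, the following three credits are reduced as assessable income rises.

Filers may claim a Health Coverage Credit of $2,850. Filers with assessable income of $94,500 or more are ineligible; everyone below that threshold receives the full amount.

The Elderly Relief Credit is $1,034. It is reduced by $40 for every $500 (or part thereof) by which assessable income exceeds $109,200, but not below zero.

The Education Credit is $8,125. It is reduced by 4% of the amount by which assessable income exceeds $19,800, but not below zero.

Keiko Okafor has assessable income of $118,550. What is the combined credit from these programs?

Health Coverage Credit: $118,550 meets or exceeds the $94,500 cutoff, so the credit is $0.
Elderly Relief Credit: income exceeds $109,200 by $9,350, which is 19 full-or-partial $500 increments; reduction = 19 × $40 = $760, leaving $274.
Education Credit: 4% of the $98,750 excess over $19,800 is $3,950; credit = $8,125 − $3,950 = $4,175.
Total: $0 + $274 + $4,175 = $4,449.

$4,449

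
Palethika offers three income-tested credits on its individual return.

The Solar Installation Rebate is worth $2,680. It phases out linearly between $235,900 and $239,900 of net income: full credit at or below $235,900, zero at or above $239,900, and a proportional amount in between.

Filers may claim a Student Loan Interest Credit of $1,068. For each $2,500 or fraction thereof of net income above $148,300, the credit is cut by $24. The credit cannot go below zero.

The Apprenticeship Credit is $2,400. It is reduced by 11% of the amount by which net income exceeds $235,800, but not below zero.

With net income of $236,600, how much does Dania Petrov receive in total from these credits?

$4,727

Solar Installation Rebate: $236,600 is $700 into a $4,000 phase-out range, leaving 3,300/4,000 of the credit: $2,680 × 3,300/4,000 = $2,211.
Student Loan Interest Credit: income exceeds $148,300 by $88,300, which is 36 full-or-partial $2,500 increments; reduction = 36 × $24 = $864, leaving $204.
Apprenticeship Credit: 11% of the $800 excess over $235,800 is $88; credit = $2,400 − $88 = $2,312.
Total: $2,211 + $204 + $2,312 = $4,727.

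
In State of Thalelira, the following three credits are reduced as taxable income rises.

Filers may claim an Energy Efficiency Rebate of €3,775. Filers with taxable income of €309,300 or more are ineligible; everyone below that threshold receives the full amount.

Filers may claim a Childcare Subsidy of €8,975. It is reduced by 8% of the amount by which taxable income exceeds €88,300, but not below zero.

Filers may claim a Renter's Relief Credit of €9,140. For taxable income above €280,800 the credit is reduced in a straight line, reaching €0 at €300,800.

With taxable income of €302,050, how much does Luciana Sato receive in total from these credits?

Energy Efficiency Rebate: €302,050 is below the €309,300 cutoff, so the full €3,775 applies.
Childcare Subsidy: 8% of the €213,750 excess over €88,300 is €17,100 ≥ base, so the credit is €0.
Renter's Relief Credit: €302,050 is at or above €300,800, so the credit is €0.
Total: €3,775 + €0 + €0 = €3,775.

€3,775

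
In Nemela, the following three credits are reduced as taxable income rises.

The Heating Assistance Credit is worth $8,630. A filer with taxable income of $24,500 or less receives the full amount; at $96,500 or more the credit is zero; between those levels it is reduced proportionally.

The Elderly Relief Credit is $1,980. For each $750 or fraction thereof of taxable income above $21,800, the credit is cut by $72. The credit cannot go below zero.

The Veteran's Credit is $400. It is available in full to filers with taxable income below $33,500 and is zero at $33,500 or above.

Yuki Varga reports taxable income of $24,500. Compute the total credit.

$10,722

Heating Assistance Credit: $24,500 is at or below the $24,500 threshold, so the full $8,630 applies.
Elderly Relief Credit: income exceeds $21,800 by $2,700, which is 4 full-or-partial $750 increments; reduction = 4 × $72 = $288, leaving $1,692.
Veteran's Credit: $24,500 is below the $33,500 cutoff, so the full $400 applies.
Total: $8,630 + $1,692 + $400 = $10,722.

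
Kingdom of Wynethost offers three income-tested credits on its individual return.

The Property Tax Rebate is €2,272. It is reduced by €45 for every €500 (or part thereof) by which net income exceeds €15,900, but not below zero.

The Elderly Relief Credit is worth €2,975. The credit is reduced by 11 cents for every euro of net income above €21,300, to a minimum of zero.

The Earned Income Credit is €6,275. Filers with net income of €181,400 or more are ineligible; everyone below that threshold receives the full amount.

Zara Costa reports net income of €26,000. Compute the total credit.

€10,060

Property Tax Rebate: income exceeds €15,900 by €10,100, which is 21 full-or-partial €500 increments; reduction = 21 × €45 = €945, leaving €1,327.
Elderly Relief Credit: 11% of the €4,700 excess over €21,300 is €517; credit = €2,975 − €517 = €2,458.
Earned Income Credit: €26,000 is below the €181,400 cutoff, so the full €6,275 applies.
Total: €1,327 + €2,458 + €6,275 = €10,060.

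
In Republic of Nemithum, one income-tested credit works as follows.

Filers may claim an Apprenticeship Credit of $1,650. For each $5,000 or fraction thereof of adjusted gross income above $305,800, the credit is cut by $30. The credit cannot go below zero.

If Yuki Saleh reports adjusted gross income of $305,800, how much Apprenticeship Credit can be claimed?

Apprenticeship Credit: $305,800 is at or below the $305,800 threshold, so the full $1,650 applies.

$1,650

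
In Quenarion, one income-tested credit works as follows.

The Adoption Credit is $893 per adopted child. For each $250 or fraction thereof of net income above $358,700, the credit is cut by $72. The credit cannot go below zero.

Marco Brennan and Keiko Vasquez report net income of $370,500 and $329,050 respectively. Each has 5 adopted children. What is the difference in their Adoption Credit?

$3,456

Marco ($370,500): Adoption Credit: base = 5 × $893 = $4,465. income exceeds $358,700 by $11,800, which is 48 full-or-partial $250 increments; reduction = 48 × $72 = $3,456, leaving $1,009.
Keiko ($329,050): Adoption Credit: base = 5 × $893 = $4,465. $329,050 is at or below the $358,700 threshold, so the full $4,465 applies.
Difference: |$1,009 − $4,465| = $3,456.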